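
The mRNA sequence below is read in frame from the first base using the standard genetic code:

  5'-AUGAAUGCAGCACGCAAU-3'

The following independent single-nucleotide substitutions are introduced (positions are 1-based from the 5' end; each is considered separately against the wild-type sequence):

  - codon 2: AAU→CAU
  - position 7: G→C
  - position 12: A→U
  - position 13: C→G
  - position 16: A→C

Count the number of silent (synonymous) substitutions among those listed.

1

Codon 2: AAU (Asn) → CAU (His) — missense.
Codon 3: GCA (Ala) → CCA (Pro) — missense.
Codon 4: GCA (Ala) → GCU (Ala) — synonymous.
Codon 5: CGC (Arg) → GGC (Gly) — missense.
Codon 6: AAU (Asn) → CAU (His) — missense.
Synonymous: 1 of 5.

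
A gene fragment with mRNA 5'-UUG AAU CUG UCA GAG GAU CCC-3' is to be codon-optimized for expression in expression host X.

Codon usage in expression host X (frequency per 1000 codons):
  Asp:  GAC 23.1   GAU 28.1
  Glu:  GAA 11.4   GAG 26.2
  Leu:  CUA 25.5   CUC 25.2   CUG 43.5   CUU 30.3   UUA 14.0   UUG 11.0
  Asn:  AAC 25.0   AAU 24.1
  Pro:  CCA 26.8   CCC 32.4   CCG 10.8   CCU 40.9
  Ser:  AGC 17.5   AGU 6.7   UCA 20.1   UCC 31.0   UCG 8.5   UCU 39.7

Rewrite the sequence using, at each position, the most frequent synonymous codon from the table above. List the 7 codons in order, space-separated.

CUG AAC CUG UCU GAG GAU CCU

Codon 1 (Leu): best is CUG at 43.5.
Codon 2 (Asn): best is AAC at 25.0.
Codon 3 (Leu): best is CUG at 43.5.
Codon 4 (Ser): best is UCU at 39.7.
Codon 5 (Glu): best is GAG at 26.2.
Codon 6 (Asp): best is GAU at 28.1.
Codon 7 (Pro): best is CCU at 40.9.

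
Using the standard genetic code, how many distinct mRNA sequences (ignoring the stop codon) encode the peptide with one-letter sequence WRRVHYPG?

Trp: 1 codon.
Arg: 6 codons.
Arg: 6 codons.
Val: 4 codons.
His: 2 codons.
Tyr: 2 codons.
Pro: 4 codons.
Gly: 4 codons.
1 × 6 × 6 × 4 × 2 × 2 × 4 × 4 = 9216.

9216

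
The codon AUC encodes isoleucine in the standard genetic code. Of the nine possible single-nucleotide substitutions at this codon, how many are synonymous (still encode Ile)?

Position 1: none → 0 synonymous.
Position 2: none → 0 synonymous.
Position 3: AUU, AUA → 2 synonymous.
Total: 0 + 0 + 2 = 2.

2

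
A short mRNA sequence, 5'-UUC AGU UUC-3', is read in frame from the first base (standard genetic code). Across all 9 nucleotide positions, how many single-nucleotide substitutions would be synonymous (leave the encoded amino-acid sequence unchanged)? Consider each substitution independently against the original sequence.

Codon 1 (UUC, Phe): 1 synonymous substitution.
Codon 2 (AGU, Ser): 1 synonymous substitution.
Codon 3 (UUC, Phe): 1 synonymous substitution.
Total: 1 + 1 + 1 = 3.

3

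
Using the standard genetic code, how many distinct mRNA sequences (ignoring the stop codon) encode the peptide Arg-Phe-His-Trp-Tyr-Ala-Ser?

Arg: 6 codons.
Phe: 2 codons.
His: 2 codons.
Trp: 1 codon.
Tyr: 2 codons.
Ala: 4 codons.
Ser: 6 codons.
6 × 2 × 2 × 1 × 2 × 4 × 6 = 1152.

1152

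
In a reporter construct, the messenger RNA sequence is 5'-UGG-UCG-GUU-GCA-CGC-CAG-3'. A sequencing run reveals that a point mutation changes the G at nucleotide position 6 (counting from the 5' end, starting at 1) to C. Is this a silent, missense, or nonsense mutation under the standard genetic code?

Position 6 falls in codon 2: UCG → Ser.
After the substitution the codon is UCC → Ser.
Both encode Ser, so the change is synonymous.

silent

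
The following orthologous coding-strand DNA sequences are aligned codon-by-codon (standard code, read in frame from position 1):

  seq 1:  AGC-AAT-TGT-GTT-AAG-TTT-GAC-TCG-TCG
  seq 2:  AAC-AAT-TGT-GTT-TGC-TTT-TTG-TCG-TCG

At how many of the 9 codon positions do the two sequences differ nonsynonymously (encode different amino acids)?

Codon 1: AGC Ser / AAC Asn — nonsynonymous.
Codon 2: AAT Asn / AAT Asn — identical.
Codon 3: TGT Cys / TGT Cys — identical.
Codon 4: GTT Val / GTT Val — identical.
Codon 5: AAG Lys / TGC Cys — nonsynonymous.
Codon 6: TTT Phe / TTT Phe — identical.
Codon 7: GAC Asp / TTG Leu — nonsynonymous.
Codon 8: TCG Ser / TCG Ser — identical.
Codon 9: TCG Ser / TCG Ser — identical.
Nonsynonymous differences: 3.

3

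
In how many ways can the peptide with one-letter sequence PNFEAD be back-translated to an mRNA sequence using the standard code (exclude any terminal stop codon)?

Pro: 4 codons.
Asn: 2 codons.
Phe: 2 codons.
Glu: 2 codons.
Ala: 4 codons.
Asp: 2 codons.
4 × 2 × 2 × 2 × 4 × 2 = 256.

256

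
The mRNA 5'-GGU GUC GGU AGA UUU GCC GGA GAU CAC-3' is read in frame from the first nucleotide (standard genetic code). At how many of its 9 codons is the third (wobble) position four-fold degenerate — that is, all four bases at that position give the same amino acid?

Codon 1 GGU (Gly): third position 4-fold.
Codon 2 GUC (Val): third position 4-fold.
Codon 3 GGU (Gly): third position 4-fold.
Codon 4 AGA (Arg): third position 2-fold.
Codon 5 UUU (Phe): third position 2-fold.
Codon 6 GCC (Ala): third position 4-fold.
Codon 7 GGA (Gly): third position 4-fold.
Codon 8 GAU (Asp): third position 2-fold.
Codon 9 CAC (His): third position 2-fold.
Four-fold degenerate third positions: 5.

5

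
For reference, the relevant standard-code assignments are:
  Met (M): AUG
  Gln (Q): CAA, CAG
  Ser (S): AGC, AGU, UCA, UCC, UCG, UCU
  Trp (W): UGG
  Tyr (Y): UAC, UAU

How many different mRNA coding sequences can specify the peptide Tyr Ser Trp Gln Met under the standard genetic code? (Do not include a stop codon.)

24

Tyr: 2 codons.
Ser: 6 codons.
Trp: 1 codon.
Gln: 2 codons.
Met: 1 codon.
2 × 6 × 1 × 2 × 1 = 24.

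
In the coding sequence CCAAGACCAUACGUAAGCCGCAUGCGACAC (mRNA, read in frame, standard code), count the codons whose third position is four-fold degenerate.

5

Codon 1 CCA (Pro): third position 4-fold.
Codon 2 AGA (Arg): third position 2-fold.
Codon 3 CCA (Pro): third position 4-fold.
Codon 4 UAC (Tyr): third position 2-fold.
Codon 5 GUA (Val): third position 4-fold.
Codon 6 AGC (Ser): third position 2-fold.
Codon 7 CGC (Arg): third position 4-fold.
Codon 8 AUG (Met): third position 1-fold.
Codon 9 CGA (Arg): third position 4-fold.
Codon 10 CAC (His): third position 2-fold.
Four-fold degenerate third positions: 5.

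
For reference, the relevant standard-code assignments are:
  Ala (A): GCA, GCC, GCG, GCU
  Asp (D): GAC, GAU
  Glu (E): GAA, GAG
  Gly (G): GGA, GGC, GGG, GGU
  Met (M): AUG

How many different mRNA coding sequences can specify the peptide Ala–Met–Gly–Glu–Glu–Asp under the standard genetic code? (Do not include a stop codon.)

Ala: 4 codons.
Met: 1 codon.
Gly: 4 codons.
Glu: 2 codons.
Glu: 2 codons.
Asp: 2 codons.
4 × 1 × 4 × 2 × 2 × 2 = 128.

128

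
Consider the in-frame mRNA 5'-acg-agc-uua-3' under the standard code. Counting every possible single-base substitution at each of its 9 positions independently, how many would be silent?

6

Codon 1 (ACG, Thr): 3 synonymous substitutions.
Codon 2 (AGC, Ser): 1 synonymous substitution.
Codon 3 (UUA, Leu): 2 synonymous substitutions.
Total: 3 + 1 + 2 = 6.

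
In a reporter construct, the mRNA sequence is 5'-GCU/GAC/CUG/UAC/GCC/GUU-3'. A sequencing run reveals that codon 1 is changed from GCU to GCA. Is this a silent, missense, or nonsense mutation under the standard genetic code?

Position 3 falls in codon 1: GCU → Ala.
After the substitution the codon is GCA → Ala.
Both encode Ala, so the change is synonymous.

silent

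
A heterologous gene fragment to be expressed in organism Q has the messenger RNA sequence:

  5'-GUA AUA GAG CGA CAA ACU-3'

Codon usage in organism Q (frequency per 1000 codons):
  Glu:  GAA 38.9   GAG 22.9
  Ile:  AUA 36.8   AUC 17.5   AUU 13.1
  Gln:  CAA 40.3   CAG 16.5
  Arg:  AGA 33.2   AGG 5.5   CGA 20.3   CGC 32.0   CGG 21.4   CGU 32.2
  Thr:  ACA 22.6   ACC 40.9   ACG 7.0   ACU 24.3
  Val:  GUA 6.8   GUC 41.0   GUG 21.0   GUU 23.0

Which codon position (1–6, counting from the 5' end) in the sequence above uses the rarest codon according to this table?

Codon 1 GUA (Val): 6.8 per 1000.
Codon 2 AUA (Ile): 36.8 per 1000.
Codon 3 GAG (Glu): 22.9 per 1000.
Codon 4 CGA (Arg): 20.3 per 1000.
Codon 5 CAA (Gln): 40.3 per 1000.
Codon 6 ACU (Thr): 24.3 per 1000.
Lowest frequency is 6.8 at codon 1.

1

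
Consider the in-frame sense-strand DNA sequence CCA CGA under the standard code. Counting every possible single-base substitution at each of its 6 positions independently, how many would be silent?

Codon 1 (CCA, Pro): 3 synonymous substitutions.
Codon 2 (CGA, Arg): 4 synonymous substitutions.
Total: 3 + 4 = 7.

7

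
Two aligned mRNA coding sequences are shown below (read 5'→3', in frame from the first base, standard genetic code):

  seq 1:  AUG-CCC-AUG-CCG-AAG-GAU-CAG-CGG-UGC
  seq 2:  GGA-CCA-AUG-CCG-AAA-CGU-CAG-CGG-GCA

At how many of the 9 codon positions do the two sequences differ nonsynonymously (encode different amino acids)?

Codon 1: AUG Met / GGA Gly — nonsynonymous.
Codon 2: CCC Pro / CCA Pro — synonymous.
Codon 3: AUG Met / AUG Met — identical.
Codon 4: CCG Pro / CCG Pro — identical.
Codon 5: AAG Lys / AAA Lys — synonymous.
Codon 6: GAU Asp / CGU Arg — nonsynonymous.
Codon 7: CAG Gln / CAG Gln — identical.
Codon 8: CGG Arg / CGG Arg — identical.
Codon 9: UGC Cys / GCA Ala — nonsynonymous.
Nonsynonymous differences: 3.

3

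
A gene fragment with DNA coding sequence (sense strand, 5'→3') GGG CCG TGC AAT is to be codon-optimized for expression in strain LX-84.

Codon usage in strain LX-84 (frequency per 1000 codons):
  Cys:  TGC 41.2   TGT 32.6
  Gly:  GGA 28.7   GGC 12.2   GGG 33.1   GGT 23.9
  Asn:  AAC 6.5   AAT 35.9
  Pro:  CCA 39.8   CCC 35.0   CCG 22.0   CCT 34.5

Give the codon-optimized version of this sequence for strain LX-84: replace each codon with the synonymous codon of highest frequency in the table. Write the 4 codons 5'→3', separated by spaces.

GGG CCA TGC AAT

Codon 1 (Gly): best is GGG at 33.1.
Codon 2 (Pro): best is CCA at 39.8.
Codon 3 (Cys): best is TGC at 41.2.
Codon 4 (Asn): best is AAT at 35.9.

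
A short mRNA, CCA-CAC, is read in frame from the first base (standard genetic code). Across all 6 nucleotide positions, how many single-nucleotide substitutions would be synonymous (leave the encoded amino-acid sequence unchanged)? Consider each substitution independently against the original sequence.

Codon 1 (CCA, Pro): 3 synonymous substitutions.
Codon 2 (CAC, His): 1 synonymous substitution.
Total: 3 + 1 = 4.

4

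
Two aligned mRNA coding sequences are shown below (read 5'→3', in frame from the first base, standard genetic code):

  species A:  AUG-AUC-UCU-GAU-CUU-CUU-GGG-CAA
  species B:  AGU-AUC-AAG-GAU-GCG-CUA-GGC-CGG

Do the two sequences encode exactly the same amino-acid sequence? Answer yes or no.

no

Codon 1: AUG Met / AGU Ser — nonsynonymous.
Codon 2: AUC Ile / AUC Ile — identical.
Codon 3: UCU Ser / AAG Lys — nonsynonymous.
Codon 4: GAU Asp / GAU Asp — identical.
Codon 5: CUU Leu / GCG Ala — nonsynonymous.
Codon 6: CUU Leu / CUA Leu — synonymous.
Codon 7: GGG Gly / GGC Gly — synonymous.
Codon 8: CAA Gln / CGG Arg — nonsynonymous.
Nonsynonymous differences: 4 → different protein.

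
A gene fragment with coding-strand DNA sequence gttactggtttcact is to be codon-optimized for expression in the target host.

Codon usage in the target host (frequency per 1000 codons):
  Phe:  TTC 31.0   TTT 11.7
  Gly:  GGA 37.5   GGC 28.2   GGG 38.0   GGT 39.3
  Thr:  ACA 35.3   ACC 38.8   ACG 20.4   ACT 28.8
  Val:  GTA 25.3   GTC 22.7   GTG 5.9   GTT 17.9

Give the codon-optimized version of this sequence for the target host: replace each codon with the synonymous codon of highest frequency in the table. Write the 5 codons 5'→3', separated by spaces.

GTA ACC GGT TTC ACC

Codon 1 (Val): best is GTA at 25.3.
Codon 2 (Thr): best is ACC at 38.8.
Codon 3 (Gly): best is GGT at 39.3.
Codon 4 (Phe): best is TTC at 31.0.
Codon 5 (Thr): best is ACC at 38.8.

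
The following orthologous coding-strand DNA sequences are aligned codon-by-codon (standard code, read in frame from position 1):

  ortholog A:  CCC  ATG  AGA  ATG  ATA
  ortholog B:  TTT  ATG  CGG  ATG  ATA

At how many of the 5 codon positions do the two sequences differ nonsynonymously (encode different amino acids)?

Codon 1: CCC Pro / TTT Phe — nonsynonymous.
Codon 2: ATG Met / ATG Met — identical.
Codon 3: AGA Arg / CGG Arg — synonymous.
Codon 4: ATG Met / ATG Met — identical.
Codon 5: ATA Ile / ATA Ile — identical.
Nonsynonymous differences: 1.

1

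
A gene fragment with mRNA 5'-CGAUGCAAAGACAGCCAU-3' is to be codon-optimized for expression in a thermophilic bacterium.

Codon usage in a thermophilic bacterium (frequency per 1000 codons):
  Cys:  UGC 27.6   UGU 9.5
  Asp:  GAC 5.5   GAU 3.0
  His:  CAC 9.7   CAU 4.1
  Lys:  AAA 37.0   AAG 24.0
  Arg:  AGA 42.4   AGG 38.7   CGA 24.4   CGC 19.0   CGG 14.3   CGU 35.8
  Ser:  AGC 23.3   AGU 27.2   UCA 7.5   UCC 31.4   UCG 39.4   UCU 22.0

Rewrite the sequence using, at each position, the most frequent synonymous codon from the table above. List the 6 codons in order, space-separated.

Codon 1 (Arg): best is AGA at 42.4.
Codon 2 (Cys): best is UGC at 27.6.
Codon 3 (Lys): best is AAA at 37.0.
Codon 4 (Asp): best is GAC at 5.5.
Codon 5 (Ser): best is UCG at 39.4.
Codon 6 (His): best is CAC at 9.7.

AGA UGC AAA GAC UCG CAC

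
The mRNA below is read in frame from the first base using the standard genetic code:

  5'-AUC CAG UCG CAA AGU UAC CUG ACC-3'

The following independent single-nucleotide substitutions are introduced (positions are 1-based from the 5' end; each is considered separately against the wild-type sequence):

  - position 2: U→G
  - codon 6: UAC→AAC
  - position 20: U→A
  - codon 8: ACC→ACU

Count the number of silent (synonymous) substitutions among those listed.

Codon 1: AUC (Ile) → AGC (Ser) — missense.
Codon 6: UAC (Tyr) → AAC (Asn) — missense.
Codon 7: CUG (Leu) → CAG (Gln) — missense.
Codon 8: ACC (Thr) → ACU (Thr) — synonymous.
Synonymous: 1 of 4.

1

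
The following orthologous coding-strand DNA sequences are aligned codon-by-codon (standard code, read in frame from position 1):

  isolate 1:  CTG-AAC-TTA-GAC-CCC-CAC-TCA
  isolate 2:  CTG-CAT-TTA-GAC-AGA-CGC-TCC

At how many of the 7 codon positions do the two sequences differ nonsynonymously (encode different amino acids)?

3

Codon 1: CTG Leu / CTG Leu — identical.
Codon 2: AAC Asn / CAT His — nonsynonymous.
Codon 3: TTA Leu / TTA Leu — identical.
Codon 4: GAC Asp / GAC Asp — identical.
Codon 5: CCC Pro / AGA Arg — nonsynonymous.
Codon 6: CAC His / CGC Arg — nonsynonymous.
Codon 7: TCA Ser / TCC Ser — synonymous.
Nonsynonymous differences: 3.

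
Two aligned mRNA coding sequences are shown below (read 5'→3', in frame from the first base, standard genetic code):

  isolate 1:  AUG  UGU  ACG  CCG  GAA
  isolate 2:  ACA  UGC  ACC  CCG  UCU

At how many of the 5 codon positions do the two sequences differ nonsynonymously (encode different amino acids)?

2

Codon 1: AUG Met / ACA Thr — nonsynonymous.
Codon 2: UGU Cys / UGC Cys — synonymous.
Codon 3: ACG Thr / ACC Thr — synonymous.
Codon 4: CCG Pro / CCG Pro — identical.
Codon 5: GAA Glu / UCU Ser — nonsynonymous.
Nonsynonymous differences: 2.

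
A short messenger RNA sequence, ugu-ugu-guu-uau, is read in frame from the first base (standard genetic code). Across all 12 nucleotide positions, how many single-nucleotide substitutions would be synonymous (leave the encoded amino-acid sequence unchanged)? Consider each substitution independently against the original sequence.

Codon 1 (UGU, Cys): 1 synonymous substitution.
Codon 2 (UGU, Cys): 1 synonymous substitution.
Codon 3 (GUU, Val): 3 synonymous substitutions.
Codon 4 (UAU, Tyr): 1 synonymous substitution.
Total: 1 + 1 + 3 + 1 = 6.

6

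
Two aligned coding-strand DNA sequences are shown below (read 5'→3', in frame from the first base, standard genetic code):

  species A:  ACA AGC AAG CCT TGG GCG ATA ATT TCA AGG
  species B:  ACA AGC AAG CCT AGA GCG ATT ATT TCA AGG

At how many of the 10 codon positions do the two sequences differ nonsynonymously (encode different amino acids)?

1

Codon 1: ACA Thr / ACA Thr — identical.
Codon 2: AGC Ser / AGC Ser — identical.
Codon 3: AAG Lys / AAG Lys — identical.
Codon 4: CCT Pro / CCT Pro — identical.
Codon 5: TGG Trp / AGA Arg — nonsynonymous.
Codon 6: GCG Ala / GCG Ala — identical.
Codon 7: ATA Ile / ATT Ile — synonymous.
Codon 8: ATT Ile / ATT Ile — identical.
Codon 9: TCA Ser / TCA Ser — identical.
Codon 10: AGG Arg / AGG Arg — identical.
Nonsynonymous differences: 1.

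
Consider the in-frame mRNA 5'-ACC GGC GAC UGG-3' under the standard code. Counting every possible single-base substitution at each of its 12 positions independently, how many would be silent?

Codon 1 (ACC, Thr): 3 synonymous substitutions.
Codon 2 (GGC, Gly): 3 synonymous substitutions.
Codon 3 (GAC, Asp): 1 synonymous substitution.
Codon 4 (UGG, Trp): 0 synonymous substitutions.
Total: 3 + 3 + 1 + 0 = 7.

7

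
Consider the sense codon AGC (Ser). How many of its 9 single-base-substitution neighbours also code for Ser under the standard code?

Position 1: none → 0 synonymous.
Position 2: none → 0 synonymous.
Position 3: AGU → 1 synonymous.
Total: 0 + 0 + 1 = 1.

1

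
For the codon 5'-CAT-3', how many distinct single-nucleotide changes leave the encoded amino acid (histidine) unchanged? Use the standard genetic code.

1

Position 1: none → 0 synonymous.
Position 2: none → 0 synonymous.
Position 3: CAC → 1 synonymous.
Total: 0 + 0 + 1 = 1.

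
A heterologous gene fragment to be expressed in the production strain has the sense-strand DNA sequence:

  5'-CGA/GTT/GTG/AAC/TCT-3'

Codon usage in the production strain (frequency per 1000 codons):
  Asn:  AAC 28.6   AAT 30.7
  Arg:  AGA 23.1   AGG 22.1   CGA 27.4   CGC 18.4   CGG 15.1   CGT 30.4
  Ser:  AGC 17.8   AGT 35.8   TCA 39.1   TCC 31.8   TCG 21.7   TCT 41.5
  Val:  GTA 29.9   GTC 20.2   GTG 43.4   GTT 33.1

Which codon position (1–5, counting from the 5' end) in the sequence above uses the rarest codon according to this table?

Codon 1 CGA (Arg): 27.4 per 1000.
Codon 2 GTT (Val): 33.1 per 1000.
Codon 3 GTG (Val): 43.4 per 1000.
Codon 4 AAC (Asn): 28.6 per 1000.
Codon 5 TCT (Ser): 41.5 per 1000.
Lowest frequency is 27.4 at codon 1.

1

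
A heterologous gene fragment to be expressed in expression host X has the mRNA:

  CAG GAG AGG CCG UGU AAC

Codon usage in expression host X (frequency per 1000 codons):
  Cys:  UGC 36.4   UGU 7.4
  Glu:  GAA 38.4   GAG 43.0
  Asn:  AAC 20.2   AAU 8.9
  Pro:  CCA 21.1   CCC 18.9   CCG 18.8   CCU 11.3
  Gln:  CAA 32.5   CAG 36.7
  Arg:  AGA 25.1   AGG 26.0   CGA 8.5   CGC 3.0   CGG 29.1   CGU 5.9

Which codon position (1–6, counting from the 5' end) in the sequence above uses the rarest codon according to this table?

5

Codon 1 CAG (Gln): 36.7 per 1000.
Codon 2 GAG (Glu): 43.0 per 1000.
Codon 3 AGG (Arg): 26.0 per 1000.
Codon 4 CCG (Pro): 18.8 per 1000.
Codon 5 UGU (Cys): 7.4 per 1000.
Codon 6 AAC (Asn): 20.2 per 1000.
Lowest frequency is 7.4 at codon 5.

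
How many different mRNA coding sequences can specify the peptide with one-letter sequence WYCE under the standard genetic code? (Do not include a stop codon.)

Trp: 1 codon.
Tyr: 2 codons.
Cys: 2 codons.
Glu: 2 codons.
1 × 2 × 2 × 2 = 8.

8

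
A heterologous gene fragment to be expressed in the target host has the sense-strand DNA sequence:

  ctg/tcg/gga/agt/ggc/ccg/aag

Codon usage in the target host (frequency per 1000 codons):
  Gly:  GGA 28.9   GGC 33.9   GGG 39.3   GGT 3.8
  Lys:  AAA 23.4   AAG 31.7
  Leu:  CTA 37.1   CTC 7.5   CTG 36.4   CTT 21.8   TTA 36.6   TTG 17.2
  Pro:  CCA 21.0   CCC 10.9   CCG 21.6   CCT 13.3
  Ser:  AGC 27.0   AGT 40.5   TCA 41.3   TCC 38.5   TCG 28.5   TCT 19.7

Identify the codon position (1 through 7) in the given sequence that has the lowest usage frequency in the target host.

6

Codon 1 CTG (Leu): 36.4 per 1000.
Codon 2 TCG (Ser): 28.5 per 1000.
Codon 3 GGA (Gly): 28.9 per 1000.
Codon 4 AGT (Ser): 40.5 per 1000.
Codon 5 GGC (Gly): 33.9 per 1000.
Codon 6 CCG (Pro): 21.6 per 1000.
Codon 7 AAG (Lys): 31.7 per 1000.
Lowest frequency is 21.6 at codon 6.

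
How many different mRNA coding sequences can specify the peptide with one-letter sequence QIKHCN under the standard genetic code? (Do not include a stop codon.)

96

Gln: 2 codons.
Ile: 3 codons.
Lys: 2 codons.
His: 2 codons.
Cys: 2 codons.
Asn: 2 codons.
2 × 3 × 2 × 2 × 2 × 2 = 96.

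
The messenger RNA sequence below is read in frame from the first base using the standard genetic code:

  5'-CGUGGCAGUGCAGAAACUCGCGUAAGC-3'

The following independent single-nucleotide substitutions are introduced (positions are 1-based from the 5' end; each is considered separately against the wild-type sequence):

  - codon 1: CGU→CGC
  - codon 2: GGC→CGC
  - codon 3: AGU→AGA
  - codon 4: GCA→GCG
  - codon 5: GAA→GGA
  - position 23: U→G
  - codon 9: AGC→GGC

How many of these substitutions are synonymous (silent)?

2

Codon 1: CGU (Arg) → CGC (Arg) — synonymous.
Codon 2: GGC (Gly) → CGC (Arg) — missense.
Codon 3: AGU (Ser) → AGA (Arg) — missense.
Codon 4: GCA (Ala) → GCG (Ala) — synonymous.
Codon 5: GAA (Glu) → GGA (Gly) — missense.
Codon 8: GUA (Val) → GGA (Gly) — missense.
Codon 9: AGC (Ser) → GGC (Gly) — missense.
Synonymous: 2 of 7.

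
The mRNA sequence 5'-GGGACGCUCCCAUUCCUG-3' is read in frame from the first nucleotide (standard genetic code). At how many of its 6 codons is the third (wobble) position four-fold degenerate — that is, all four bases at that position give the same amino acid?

5

Codon 1 GGG (Gly): third position 4-fold.
Codon 2 ACG (Thr): third position 4-fold.
Codon 3 CUC (Leu): third position 4-fold.
Codon 4 CCA (Pro): third position 4-fold.
Codon 5 UUC (Phe): third position 2-fold.
Codon 6 CUG (Leu): third position 4-fold.
Four-fold degenerate third positions: 5.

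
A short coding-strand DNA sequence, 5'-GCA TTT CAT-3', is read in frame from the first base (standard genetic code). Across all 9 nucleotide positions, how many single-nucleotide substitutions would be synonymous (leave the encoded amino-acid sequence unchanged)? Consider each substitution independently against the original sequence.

Codon 1 (GCA, Ala): 3 synonymous substitutions.
Codon 2 (TTT, Phe): 1 synonymous substitution.
Codon 3 (CAT, His): 1 synonymous substitution.
Total: 3 + 1 + 1 = 5.

5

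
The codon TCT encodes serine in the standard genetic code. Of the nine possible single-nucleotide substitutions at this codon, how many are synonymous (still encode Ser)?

3

Position 1: none → 0 synonymous.
Position 2: none → 0 synonymous.
Position 3: TCC, TCA, TCG → 3 synonymous.
Total: 0 + 0 + 3 = 3.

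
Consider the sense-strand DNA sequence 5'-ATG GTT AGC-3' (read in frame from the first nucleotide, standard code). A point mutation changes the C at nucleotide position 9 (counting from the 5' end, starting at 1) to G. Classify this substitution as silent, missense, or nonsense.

missense

Position 9 falls in codon 3: AGC → Ser.
After the substitution the codon is AGG → Arg.
Ser ≠ Arg, so this is a missense mutation.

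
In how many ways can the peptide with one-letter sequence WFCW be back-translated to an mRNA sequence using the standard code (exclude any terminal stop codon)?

Trp: 1 codon.
Phe: 2 codons.
Cys: 2 codons.
Trp: 1 codon.
1 × 2 × 2 × 1 = 4.

4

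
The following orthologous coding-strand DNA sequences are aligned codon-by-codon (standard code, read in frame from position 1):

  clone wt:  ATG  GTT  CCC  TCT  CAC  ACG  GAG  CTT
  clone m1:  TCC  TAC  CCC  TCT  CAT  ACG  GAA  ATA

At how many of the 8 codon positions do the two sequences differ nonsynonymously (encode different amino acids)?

3

Codon 1: ATG Met / TCC Ser — nonsynonymous.
Codon 2: GTT Val / TAC Tyr — nonsynonymous.
Codon 3: CCC Pro / CCC Pro — identical.
Codon 4: TCT Ser / TCT Ser — identical.
Codon 5: CAC His / CAT His — synonymous.
Codon 6: ACG Thr / ACG Thr — identical.
Codon 7: GAG Glu / GAA Glu — synonymous.
Codon 8: CTT Leu / ATA Ile — nonsynonymous.
Nonsynonymous differences: 3.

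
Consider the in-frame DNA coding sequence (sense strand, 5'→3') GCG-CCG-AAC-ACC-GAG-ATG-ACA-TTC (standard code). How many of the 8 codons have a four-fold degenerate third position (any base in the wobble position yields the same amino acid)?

4

Codon 1 GCG (Ala): third position 4-fold.
Codon 2 CCG (Pro): third position 4-fold.
Codon 3 AAC (Asn): third position 2-fold.
Codon 4 ACC (Thr): third position 4-fold.
Codon 5 GAG (Glu): third position 2-fold.
Codon 6 ATG (Met): third position 1-fold.
Codon 7 ACA (Thr): third position 4-fold.
Codon 8 TTC (Phe): third position 2-fold.
Four-fold degenerate third positions: 4.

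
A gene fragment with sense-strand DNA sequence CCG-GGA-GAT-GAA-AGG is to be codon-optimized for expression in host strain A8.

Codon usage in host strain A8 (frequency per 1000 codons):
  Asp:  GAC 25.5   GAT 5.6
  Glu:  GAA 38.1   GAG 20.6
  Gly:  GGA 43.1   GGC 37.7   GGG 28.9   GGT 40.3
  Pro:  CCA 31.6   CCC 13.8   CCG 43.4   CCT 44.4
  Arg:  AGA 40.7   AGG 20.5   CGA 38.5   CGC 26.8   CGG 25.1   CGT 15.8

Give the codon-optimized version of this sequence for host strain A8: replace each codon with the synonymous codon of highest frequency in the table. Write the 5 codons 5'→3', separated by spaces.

Codon 1 (Pro): best is CCT at 44.4.
Codon 2 (Gly): best is GGA at 43.1.
Codon 3 (Asp): best is GAC at 25.5.
Codon 4 (Glu): best is GAA at 38.1.
Codon 5 (Arg): best is AGA at 40.7.

CCT GGA GAC GAA AGA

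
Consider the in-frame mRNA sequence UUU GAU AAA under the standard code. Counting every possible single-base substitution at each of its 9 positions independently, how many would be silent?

Codon 1 (UUU, Phe): 1 synonymous substitution.
Codon 2 (GAU, Asp): 1 synonymous substitution.
Codon 3 (AAA, Lys): 1 synonymous substitution.
Total: 1 + 1 + 1 = 3.

3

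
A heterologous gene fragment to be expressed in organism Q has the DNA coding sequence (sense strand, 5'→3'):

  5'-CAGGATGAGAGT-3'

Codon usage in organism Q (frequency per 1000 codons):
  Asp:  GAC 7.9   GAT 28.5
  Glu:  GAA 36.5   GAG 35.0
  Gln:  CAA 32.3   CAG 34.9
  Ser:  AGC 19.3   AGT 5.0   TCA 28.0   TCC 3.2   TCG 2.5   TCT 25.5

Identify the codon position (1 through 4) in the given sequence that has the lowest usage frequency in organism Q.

Codon 1 CAG (Gln): 34.9 per 1000.
Codon 2 GAT (Asp): 28.5 per 1000.
Codon 3 GAG (Glu): 35.0 per 1000.
Codon 4 AGT (Ser): 5.0 per 1000.
Lowest frequency is 5.0 at codon 4.

4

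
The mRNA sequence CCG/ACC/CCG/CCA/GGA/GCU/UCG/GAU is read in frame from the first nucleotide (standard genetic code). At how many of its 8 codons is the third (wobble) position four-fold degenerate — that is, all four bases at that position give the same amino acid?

Codon 1 CCG (Pro): third position 4-fold.
Codon 2 ACC (Thr): third position 4-fold.
Codon 3 CCG (Pro): third position 4-fold.
Codon 4 CCA (Pro): third position 4-fold.
Codon 5 GGA (Gly): third position 4-fold.
Codon 6 GCU (Ala): third position 4-fold.
Codon 7 UCG (Ser): third position 4-fold.
Codon 8 GAU (Asp): third position 2-fold.
Four-fold degenerate third positions: 7.

7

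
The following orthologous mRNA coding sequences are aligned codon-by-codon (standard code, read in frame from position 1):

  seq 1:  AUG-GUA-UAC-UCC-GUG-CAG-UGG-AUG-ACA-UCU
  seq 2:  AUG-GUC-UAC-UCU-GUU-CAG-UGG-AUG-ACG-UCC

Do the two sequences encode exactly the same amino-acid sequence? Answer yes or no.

yes

Codon 1: AUG Met / AUG Met — identical.
Codon 2: GUA Val / GUC Val — synonymous.
Codon 3: UAC Tyr / UAC Tyr — identical.
Codon 4: UCC Ser / UCU Ser — synonymous.
Codon 5: GUG Val / GUU Val — synonymous.
Codon 6: CAG Gln / CAG Gln — identical.
Codon 7: UGG Trp / UGG Trp — identical.
Codon 8: AUG Met / AUG Met — identical.
Codon 9: ACA Thr / ACG Thr — synonymous.
Codon 10: UCU Ser / UCC Ser — synonymous.
Nonsynonymous differences: 0 → same protein.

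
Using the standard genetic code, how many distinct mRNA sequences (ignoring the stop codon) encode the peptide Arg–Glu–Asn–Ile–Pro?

Arg: 6 codons.
Glu: 2 codons.
Asn: 2 codons.
Ile: 3 codons.
Pro: 4 codons.
6 × 2 × 2 × 3 × 4 = 288.

288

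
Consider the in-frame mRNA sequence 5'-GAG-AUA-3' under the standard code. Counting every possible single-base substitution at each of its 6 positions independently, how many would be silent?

3

Codon 1 (GAG, Glu): 1 synonymous substitution.
Codon 2 (AUA, Ile): 2 synonymous substitutions.
Total: 1 + 2 = 3.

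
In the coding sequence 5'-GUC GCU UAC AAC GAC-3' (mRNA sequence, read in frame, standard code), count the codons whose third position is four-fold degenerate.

Codon 1 GUC (Val): third position 4-fold.
Codon 2 GCU (Ala): third position 4-fold.
Codon 3 UAC (Tyr): third position 2-fold.
Codon 4 AAC (Asn): third position 2-fold.
Codon 5 GAC (Asp): third position 2-fold.
Four-fold degenerate third positions: 2.

2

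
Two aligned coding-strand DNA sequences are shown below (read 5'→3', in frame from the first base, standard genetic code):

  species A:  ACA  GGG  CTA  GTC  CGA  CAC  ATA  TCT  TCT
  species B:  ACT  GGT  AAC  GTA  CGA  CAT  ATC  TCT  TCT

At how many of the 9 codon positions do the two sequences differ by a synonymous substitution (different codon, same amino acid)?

5

Codon 1: ACA Thr / ACT Thr — synonymous.
Codon 2: GGG Gly / GGT Gly — synonymous.
Codon 3: CTA Leu / AAC Asn — nonsynonymous.
Codon 4: GTC Val / GTA Val — synonymous.
Codon 5: CGA Arg / CGA Arg — identical.
Codon 6: CAC His / CAT His — synonymous.
Codon 7: ATA Ile / ATC Ile — synonymous.
Codon 8: TCT Ser / TCT Ser — identical.
Codon 9: TCT Ser / TCT Ser — identical.
Synonymous differences: 5.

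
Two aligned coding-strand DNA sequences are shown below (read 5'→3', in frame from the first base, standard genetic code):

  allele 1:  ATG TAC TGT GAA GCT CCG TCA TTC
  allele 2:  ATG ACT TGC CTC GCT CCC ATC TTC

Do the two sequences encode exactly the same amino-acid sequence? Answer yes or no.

no

Codon 1: ATG Met / ATG Met — identical.
Codon 2: TAC Tyr / ACT Thr — nonsynonymous.
Codon 3: TGT Cys / TGC Cys — synonymous.
Codon 4: GAA Glu / CTC Leu — nonsynonymous.
Codon 5: GCT Ala / GCT Ala — identical.
Codon 6: CCG Pro / CCC Pro — synonymous.
Codon 7: TCA Ser / ATC Ile — nonsynonymous.
Codon 8: TTC Phe / TTC Phe — identical.
Nonsynonymous differences: 3 → different protein.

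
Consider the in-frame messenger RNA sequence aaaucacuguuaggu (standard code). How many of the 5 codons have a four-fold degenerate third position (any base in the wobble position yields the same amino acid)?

Codon 1 AAA (Lys): third position 2-fold.
Codon 2 UCA (Ser): third position 4-fold.
Codon 3 CUG (Leu): third position 4-fold.
Codon 4 UUA (Leu): third position 2-fold.
Codon 5 GGU (Gly): third position 4-fold.
Four-fold degenerate third positions: 3.

3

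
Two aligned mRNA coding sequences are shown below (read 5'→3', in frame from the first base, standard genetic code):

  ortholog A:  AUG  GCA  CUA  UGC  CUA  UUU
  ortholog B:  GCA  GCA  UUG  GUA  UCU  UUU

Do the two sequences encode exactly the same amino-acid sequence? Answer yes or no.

no

Codon 1: AUG Met / GCA Ala — nonsynonymous.
Codon 2: GCA Ala / GCA Ala — identical.
Codon 3: CUA Leu / UUG Leu — synonymous.
Codon 4: UGC Cys / GUA Val — nonsynonymous.
Codon 5: CUA Leu / UCU Ser — nonsynonymous.
Codon 6: UUU Phe / UUU Phe — identical.
Nonsynonymous differences: 3 → different protein.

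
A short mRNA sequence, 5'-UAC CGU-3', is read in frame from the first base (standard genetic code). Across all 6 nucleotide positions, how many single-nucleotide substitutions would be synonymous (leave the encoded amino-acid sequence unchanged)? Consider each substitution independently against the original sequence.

Codon 1 (UAC, Tyr): 1 synonymous substitution.
Codon 2 (CGU, Arg): 3 synonymous substitutions.
Total: 1 + 3 = 4.

4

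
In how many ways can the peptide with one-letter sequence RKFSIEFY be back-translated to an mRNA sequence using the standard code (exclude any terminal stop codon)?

3456

Arg: 6 codons.
Lys: 2 codons.
Phe: 2 codons.
Ser: 6 codons.
Ile: 3 codons.
Glu: 2 codons.
Phe: 2 codons.
Tyr: 2 codons.
6 × 2 × 2 × 6 × 3 × 2 × 2 × 2 = 3456.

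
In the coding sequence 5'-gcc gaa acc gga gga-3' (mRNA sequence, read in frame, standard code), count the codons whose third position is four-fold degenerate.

Codon 1 GCC (Ala): third position 4-fold.
Codon 2 GAA (Glu): third position 2-fold.
Codon 3 ACC (Thr): third position 4-fold.
Codon 4 GGA (Gly): third position 4-fold.
Codon 5 GGA (Gly): third position 4-fold.
Four-fold degenerate third positions: 4.

4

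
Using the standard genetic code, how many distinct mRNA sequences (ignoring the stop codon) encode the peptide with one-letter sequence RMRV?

Arg: 6 codons.
Met: 1 codon.
Arg: 6 codons.
Val: 4 codons.
6 × 1 × 6 × 4 = 144.

144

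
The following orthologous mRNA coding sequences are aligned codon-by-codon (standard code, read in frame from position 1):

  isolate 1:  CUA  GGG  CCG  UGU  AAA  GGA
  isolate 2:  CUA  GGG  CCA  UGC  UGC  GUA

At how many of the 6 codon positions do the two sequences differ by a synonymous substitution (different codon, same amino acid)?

2

Codon 1: CUA Leu / CUA Leu — identical.
Codon 2: GGG Gly / GGG Gly — identical.
Codon 3: CCG Pro / CCA Pro — synonymous.
Codon 4: UGU Cys / UGC Cys — synonymous.
Codon 5: AAA Lys / UGC Cys — nonsynonymous.
Codon 6: GGA Gly / GUA Val — nonsynonymous.
Synonymous differences: 2.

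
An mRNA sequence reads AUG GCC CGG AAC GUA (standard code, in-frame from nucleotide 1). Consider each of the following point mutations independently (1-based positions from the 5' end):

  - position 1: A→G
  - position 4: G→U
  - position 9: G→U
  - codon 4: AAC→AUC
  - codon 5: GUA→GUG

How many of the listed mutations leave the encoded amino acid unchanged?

2

Codon 1: AUG (Met) → GUG (Val) — missense.
Codon 2: GCC (Ala) → UCC (Ser) — missense.
Codon 3: CGG (Arg) → CGU (Arg) — synonymous.
Codon 4: AAC (Asn) → AUC (Ile) — missense.
Codon 5: GUA (Val) → GUG (Val) — synonymous.
Synonymous: 2 of 5.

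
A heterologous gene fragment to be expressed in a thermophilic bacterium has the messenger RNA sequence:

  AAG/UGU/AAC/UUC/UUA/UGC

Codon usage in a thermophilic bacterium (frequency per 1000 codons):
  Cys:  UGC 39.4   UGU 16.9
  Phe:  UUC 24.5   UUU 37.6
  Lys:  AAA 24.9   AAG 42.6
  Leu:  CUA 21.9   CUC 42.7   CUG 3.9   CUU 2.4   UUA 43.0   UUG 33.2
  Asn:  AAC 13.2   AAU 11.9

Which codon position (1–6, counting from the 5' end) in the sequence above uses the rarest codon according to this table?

3

Codon 1 AAG (Lys): 42.6 per 1000.
Codon 2 UGU (Cys): 16.9 per 1000.
Codon 3 AAC (Asn): 13.2 per 1000.
Codon 4 UUC (Phe): 24.5 per 1000.
Codon 5 UUA (Leu): 43.0 per 1000.
Codon 6 UGC (Cys): 39.4 per 1000.
Lowest frequency is 13.2 at codon 3.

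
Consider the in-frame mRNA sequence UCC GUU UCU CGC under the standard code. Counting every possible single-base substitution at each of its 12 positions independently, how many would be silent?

12

Codon 1 (UCC, Ser): 3 synonymous substitutions.
Codon 2 (GUU, Val): 3 synonymous substitutions.
Codon 3 (UCU, Ser): 3 synonymous substitutions.
Codon 4 (CGC, Arg): 3 synonymous substitutions.
Total: 3 + 3 + 3 + 3 = 12.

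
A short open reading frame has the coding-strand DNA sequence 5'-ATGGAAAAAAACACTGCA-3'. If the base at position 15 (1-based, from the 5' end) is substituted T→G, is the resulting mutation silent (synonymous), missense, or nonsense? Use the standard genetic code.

silent

Position 15 falls in codon 5: ACT → Thr.
After the substitution the codon is ACG → Thr.
Both encode Thr, so the change is synonymous.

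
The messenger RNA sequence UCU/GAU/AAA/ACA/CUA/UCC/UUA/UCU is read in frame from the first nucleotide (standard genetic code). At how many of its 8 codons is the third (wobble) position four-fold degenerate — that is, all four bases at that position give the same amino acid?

Codon 1 UCU (Ser): third position 4-fold.
Codon 2 GAU (Asp): third position 2-fold.
Codon 3 AAA (Lys): third position 2-fold.
Codon 4 ACA (Thr): third position 4-fold.
Codon 5 CUA (Leu): third position 4-fold.
Codon 6 UCC (Ser): third position 4-fold.
Codon 7 UUA (Leu): third position 2-fold.
Codon 8 UCU (Ser): third position 4-fold.
Four-fold degenerate third positions: 5.

5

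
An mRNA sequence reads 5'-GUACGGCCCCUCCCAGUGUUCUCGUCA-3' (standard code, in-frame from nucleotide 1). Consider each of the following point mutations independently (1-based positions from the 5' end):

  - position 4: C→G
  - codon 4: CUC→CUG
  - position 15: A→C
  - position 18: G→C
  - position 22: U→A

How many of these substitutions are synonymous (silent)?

3

Codon 2: CGG (Arg) → GGG (Gly) — missense.
Codon 4: CUC (Leu) → CUG (Leu) — synonymous.
Codon 5: CCA (Pro) → CCC (Pro) — synonymous.
Codon 6: GUG (Val) → GUC (Val) — synonymous.
Codon 8: UCG (Ser) → ACG (Thr) — missense.
Synonymous: 3 of 5.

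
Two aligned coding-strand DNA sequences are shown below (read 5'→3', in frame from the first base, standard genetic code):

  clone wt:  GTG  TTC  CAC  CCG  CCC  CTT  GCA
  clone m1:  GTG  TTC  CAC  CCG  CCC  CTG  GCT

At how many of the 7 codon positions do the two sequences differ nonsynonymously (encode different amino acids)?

Codon 1: GTG Val / GTG Val — identical.
Codon 2: TTC Phe / TTC Phe — identical.
Codon 3: CAC His / CAC His — identical.
Codon 4: CCG Pro / CCG Pro — identical.
Codon 5: CCC Pro / CCC Pro — identical.
Codon 6: CTT Leu / CTG Leu — synonymous.
Codon 7: GCA Ala / GCT Ala — synonymous.
Nonsynonymous differences: 0.

0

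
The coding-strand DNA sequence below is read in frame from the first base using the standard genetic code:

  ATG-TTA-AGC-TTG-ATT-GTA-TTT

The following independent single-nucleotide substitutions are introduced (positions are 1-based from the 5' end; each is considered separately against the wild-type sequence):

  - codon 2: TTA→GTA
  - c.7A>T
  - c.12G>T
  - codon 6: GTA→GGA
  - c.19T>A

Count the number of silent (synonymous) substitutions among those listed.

0

Codon 2: TTA (Leu) → GTA (Val) — missense.
Codon 3: AGC (Ser) → TGC (Cys) — missense.
Codon 4: TTG (Leu) → TTT (Phe) — missense.
Codon 6: GTA (Val) → GGA (Gly) — missense.
Codon 7: TTT (Phe) → ATT (Ile) — missense.
Synonymous: 0 of 5.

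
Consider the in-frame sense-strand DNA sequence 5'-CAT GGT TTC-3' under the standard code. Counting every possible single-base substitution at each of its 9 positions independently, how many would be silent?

5

Codon 1 (CAT, His): 1 synonymous substitution.
Codon 2 (GGT, Gly): 3 synonymous substitutions.
Codon 3 (TTC, Phe): 1 synonymous substitution.
Total: 1 + 3 + 1 = 5.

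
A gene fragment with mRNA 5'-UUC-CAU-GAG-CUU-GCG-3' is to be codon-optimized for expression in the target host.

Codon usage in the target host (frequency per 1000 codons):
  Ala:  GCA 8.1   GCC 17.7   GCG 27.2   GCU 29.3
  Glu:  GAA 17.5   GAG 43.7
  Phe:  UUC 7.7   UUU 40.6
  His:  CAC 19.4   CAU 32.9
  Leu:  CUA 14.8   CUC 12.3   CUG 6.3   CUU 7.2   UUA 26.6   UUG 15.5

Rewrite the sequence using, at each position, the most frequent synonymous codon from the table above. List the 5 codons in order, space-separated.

UUU CAU GAG UUA GCU

Codon 1 (Phe): best is UUU at 40.6.
Codon 2 (His): best is CAU at 32.9.
Codon 3 (Glu): best is GAG at 43.7.
Codon 4 (Leu): best is UUA at 26.6.
Codon 5 (Ala): best is GCU at 29.3.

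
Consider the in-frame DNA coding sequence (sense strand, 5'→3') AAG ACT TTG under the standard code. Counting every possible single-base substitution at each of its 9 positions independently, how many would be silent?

Codon 1 (AAG, Lys): 1 synonymous substitution.
Codon 2 (ACT, Thr): 3 synonymous substitutions.
Codon 3 (TTG, Leu): 2 synonymous substitutions.
Total: 1 + 3 + 2 = 6.

6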